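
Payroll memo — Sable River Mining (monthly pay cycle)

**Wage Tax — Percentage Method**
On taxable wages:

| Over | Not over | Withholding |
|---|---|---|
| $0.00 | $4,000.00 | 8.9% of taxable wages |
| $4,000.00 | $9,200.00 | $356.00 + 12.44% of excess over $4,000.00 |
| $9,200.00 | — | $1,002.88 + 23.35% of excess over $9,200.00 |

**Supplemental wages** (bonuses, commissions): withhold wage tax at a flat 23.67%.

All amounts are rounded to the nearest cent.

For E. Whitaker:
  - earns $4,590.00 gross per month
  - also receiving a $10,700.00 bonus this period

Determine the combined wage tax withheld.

$2,962.09

Wage Tax: taxable = $4,590.00
  $356.00 + 12.44% × ($4,590.00 − $4,000.00) = $356.00 + 12.44% × $590.00 = $429.40
Supplemental (23.67% flat on bonus): 23.67% × $10,700.00 = $2,532.69
Total wage tax: $429.40 + $2,532.69 = $2,962.09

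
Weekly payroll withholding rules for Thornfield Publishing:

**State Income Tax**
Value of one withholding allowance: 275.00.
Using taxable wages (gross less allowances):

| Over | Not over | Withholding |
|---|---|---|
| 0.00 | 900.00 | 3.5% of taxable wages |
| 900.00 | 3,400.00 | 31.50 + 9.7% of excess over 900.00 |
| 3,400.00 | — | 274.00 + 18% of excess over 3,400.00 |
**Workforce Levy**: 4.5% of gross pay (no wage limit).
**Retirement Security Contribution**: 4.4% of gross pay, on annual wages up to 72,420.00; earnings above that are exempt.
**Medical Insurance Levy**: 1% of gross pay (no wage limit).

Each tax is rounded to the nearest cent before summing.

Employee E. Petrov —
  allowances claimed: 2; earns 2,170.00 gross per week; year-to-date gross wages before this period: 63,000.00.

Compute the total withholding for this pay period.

State Income Tax: taxable = 2,170.00 − 2×275.00 = 1,620.00
  31.50 + 9.7% × (1,620.00 − 900.00) = 31.50 + 9.7% × 720.00 = 101.34
Workforce Levy: 4.5% × 2,170.00 = 97.65
Retirement Security Contribution: 4.4% × 2,170.00 = 95.48
Medical Insurance Levy: 1% × 2,170.00 = 21.70
Total: 101.34 + 97.65 + 95.48 + 21.70 = 316.17

316.17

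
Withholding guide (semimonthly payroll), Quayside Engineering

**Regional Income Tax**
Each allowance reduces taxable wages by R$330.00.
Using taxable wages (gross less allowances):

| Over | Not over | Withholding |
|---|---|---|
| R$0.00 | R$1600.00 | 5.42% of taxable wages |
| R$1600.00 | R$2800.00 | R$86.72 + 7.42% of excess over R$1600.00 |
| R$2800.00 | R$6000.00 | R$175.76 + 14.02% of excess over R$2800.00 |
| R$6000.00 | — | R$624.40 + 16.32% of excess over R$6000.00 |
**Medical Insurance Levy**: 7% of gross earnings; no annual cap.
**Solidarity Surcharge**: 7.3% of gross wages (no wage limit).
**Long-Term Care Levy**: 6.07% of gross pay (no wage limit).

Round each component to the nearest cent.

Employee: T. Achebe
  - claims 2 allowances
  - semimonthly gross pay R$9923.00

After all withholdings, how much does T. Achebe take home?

Regional Income Tax: taxable = R$9923.00 − 2×R$330.00 = R$9263.00
  R$624.40 + 16.32% × (R$9263.00 − R$6000.00) = R$624.40 + 16.32% × R$3263.00 = R$1156.92
Medical Insurance Levy: 7% × R$9923.00 = R$694.61
Solidarity Surcharge: 7.3% × R$9923.00 = R$724.38
Long-Term Care Levy: 6.07% × R$9923.00 = R$602.33
Total withheld: R$1156.92 + R$694.61 + R$724.38 + R$602.33 = R$3178.24
Net pay: R$9923.00 − R$3178.24 = R$6744.76

R$6744.76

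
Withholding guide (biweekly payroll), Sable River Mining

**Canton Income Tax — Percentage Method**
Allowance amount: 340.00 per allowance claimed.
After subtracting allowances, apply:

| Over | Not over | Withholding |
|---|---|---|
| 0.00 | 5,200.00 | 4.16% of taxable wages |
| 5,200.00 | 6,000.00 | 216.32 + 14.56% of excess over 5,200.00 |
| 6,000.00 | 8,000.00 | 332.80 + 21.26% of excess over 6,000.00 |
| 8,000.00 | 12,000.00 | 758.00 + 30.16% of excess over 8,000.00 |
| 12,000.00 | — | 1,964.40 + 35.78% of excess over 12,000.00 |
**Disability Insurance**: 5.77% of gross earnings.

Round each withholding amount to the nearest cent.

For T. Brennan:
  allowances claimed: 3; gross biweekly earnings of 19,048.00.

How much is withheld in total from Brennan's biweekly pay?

5,220.29

Canton Income Tax: taxable = 19,048.00 − 3×340.00 = 18,028.00
  1,964.40 + 35.78% × (18,028.00 − 12,000.00) = 1,964.40 + 35.78% × 6,028.00 = 4,121.22
Disability Insurance: 5.77% × 19,048.00 = 1,099.07
Total: 4,121.22 + 1,099.07 = 5,220.29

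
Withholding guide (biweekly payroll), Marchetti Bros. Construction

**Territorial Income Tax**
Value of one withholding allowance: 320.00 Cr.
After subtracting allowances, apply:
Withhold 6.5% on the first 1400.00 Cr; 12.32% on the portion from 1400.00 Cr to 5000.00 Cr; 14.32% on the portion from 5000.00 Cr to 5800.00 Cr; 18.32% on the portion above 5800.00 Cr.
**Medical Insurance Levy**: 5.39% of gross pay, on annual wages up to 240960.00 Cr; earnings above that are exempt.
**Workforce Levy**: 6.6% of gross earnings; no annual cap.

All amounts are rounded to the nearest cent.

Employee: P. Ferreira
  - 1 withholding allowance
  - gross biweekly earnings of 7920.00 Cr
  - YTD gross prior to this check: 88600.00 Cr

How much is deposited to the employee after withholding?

Territorial Income Tax: taxable = 7920.00 Cr − 1×320.00 Cr = 7600.00 Cr
  649.08 Cr + 18.32% × (7600.00 Cr − 5800.00 Cr) = 649.08 Cr + 18.32% × 1800.00 Cr = 978.84 Cr
Medical Insurance Levy: 5.39% × 7920.00 Cr = 426.89 Cr
Workforce Levy: 6.6% × 7920.00 Cr = 522.72 Cr
Total withheld: 978.84 Cr + 426.89 Cr + 522.72 Cr = 1928.45 Cr
Net pay: 7920.00 Cr − 1928.45 Cr = 5991.55 Cr

5991.55 Cr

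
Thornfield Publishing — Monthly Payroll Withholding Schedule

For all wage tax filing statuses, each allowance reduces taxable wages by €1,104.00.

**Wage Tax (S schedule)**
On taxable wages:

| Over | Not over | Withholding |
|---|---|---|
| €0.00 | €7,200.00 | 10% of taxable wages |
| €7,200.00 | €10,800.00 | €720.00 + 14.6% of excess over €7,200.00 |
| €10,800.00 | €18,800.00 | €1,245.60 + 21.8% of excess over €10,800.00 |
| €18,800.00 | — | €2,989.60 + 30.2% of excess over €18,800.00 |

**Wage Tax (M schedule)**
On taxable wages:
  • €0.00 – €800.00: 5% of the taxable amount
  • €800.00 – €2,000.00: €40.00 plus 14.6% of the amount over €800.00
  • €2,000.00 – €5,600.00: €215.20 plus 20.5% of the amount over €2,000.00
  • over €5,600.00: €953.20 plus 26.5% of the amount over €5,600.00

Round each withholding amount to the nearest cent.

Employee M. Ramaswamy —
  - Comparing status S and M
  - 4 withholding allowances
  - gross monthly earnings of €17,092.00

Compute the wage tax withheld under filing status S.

Wage Tax (S): taxable = €17,092.00 − 4×€1,104.00 = €12,676.00
  €1,245.60 + 21.8% × (€12,676.00 − €10,800.00) = €1,245.60 + 21.8% × €1,876.00 = €1,654.57

€1,654.57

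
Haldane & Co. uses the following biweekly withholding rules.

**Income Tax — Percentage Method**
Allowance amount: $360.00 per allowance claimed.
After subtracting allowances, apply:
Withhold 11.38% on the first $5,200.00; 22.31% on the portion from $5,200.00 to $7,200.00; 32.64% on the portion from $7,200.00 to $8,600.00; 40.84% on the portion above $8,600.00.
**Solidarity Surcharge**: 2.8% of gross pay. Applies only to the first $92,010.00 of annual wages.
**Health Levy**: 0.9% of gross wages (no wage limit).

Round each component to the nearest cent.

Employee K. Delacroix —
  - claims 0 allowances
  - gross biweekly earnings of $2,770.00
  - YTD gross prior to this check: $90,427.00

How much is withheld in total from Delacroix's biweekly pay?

$384.48

Income Tax: taxable = $2,770.00
  11.38% × $2,770.00 = $315.23
Solidarity Surcharge: cap $92,010.00 − YTD $90,427.00 = $1,583.00 subject; 2.8% × $1,583.00 = $44.32
Health Levy: 0.9% × $2,770.00 = $24.93
Total: $315.23 + $44.32 + $24.93 = $384.48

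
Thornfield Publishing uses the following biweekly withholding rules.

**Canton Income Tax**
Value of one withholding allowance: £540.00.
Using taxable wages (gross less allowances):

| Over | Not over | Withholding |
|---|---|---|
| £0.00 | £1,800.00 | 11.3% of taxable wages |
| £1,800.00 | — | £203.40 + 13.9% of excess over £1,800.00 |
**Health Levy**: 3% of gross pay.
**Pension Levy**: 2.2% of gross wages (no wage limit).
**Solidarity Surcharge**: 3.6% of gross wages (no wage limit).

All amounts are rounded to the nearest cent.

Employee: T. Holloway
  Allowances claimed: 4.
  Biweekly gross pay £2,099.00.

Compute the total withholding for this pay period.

£184.71

Canton Income Tax: taxable = £2,099.00 − 4×£540.00 = £-61.00
  Taxable ≤ 0 → £0.00
Health Levy: 3% × £2,099.00 = £62.97
Pension Levy: 2.2% × £2,099.00 = £46.18
Solidarity Surcharge: 3.6% × £2,099.00 = £75.56
Total: £0.00 + £62.97 + £46.18 + £75.56 = £184.71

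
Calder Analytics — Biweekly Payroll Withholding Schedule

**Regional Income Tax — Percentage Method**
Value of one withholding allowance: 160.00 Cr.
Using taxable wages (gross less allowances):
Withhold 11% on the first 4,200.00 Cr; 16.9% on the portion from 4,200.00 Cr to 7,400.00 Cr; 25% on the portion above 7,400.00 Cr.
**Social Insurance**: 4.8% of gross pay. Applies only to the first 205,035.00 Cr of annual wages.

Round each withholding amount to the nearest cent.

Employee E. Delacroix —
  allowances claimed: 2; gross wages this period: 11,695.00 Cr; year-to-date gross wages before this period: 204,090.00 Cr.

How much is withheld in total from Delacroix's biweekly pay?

Regional Income Tax: taxable = 11,695.00 Cr − 2×160.00 Cr = 11,375.00 Cr
  1,002.80 Cr + 25% × (11,375.00 Cr − 7,400.00 Cr) = 1,002.80 Cr + 25% × 3,975.00 Cr = 1,996.55 Cr
Social Insurance: cap 205,035.00 Cr − YTD 204,090.00 Cr = 945.00 Cr subject; 4.8% × 945.00 Cr = 45.36 Cr
Total: 1,996.55 Cr + 45.36 Cr = 2,041.91 Cr

2,041.91 Cr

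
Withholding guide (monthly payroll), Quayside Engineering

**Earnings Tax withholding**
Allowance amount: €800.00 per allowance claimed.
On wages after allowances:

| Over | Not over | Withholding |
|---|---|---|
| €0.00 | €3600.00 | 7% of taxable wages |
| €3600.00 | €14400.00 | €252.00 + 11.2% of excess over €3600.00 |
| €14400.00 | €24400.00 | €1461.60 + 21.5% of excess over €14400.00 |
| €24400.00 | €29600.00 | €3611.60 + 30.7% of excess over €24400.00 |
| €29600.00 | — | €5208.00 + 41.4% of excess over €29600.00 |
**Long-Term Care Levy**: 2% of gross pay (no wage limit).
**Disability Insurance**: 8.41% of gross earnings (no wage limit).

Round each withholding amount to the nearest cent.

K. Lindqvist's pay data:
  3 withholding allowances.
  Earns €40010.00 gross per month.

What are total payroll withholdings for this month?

Earnings Tax: taxable = €40010.00 − 3×€800.00 = €37610.00
  €5208.00 + 41.4% × (€37610.00 − €29600.00) = €5208.00 + 41.4% × €8010.00 = €8524.14
Long-Term Care Levy: 2% × €40010.00 = €800.20
Disability Insurance: 8.41% × €40010.00 = €3364.84
Total: €8524.14 + €800.20 + €3364.84 = €12689.18

€12689.18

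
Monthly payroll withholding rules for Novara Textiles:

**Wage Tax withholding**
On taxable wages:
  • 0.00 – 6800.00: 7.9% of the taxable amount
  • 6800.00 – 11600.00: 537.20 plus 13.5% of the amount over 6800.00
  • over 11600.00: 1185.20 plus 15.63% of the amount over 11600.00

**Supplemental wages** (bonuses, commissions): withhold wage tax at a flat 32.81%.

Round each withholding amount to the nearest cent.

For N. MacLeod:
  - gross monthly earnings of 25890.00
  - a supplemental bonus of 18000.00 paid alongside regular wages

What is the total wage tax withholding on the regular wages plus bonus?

Wage Tax: taxable = 25890.00
  1185.20 + 15.63% × (25890.00 − 11600.00) = 1185.20 + 15.63% × 14290.00 = 3418.73
Supplemental (32.81% flat on bonus): 32.81% × 18000.00 = 5905.80
Total wage tax: 3418.73 + 5905.80 = 9324.53

9324.53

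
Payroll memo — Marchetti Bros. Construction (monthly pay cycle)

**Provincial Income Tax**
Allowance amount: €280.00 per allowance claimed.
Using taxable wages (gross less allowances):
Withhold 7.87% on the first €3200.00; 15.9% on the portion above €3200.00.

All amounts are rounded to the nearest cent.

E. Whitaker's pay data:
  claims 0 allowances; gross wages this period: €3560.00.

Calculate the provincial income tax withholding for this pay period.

Provincial Income Tax: taxable = €3560.00
  €251.84 + 15.9% × (€3560.00 − €3200.00) = €251.84 + 15.9% × €360.00 = €309.08

€309.08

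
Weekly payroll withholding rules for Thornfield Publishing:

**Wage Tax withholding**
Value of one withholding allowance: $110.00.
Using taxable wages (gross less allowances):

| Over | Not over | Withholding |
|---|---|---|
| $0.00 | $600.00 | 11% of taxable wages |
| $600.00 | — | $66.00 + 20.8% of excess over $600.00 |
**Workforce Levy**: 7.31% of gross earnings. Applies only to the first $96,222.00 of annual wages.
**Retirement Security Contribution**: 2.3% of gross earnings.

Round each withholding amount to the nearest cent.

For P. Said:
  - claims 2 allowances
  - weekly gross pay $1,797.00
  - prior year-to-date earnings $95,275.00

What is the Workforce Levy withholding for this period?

$69.23

Workforce Levy: cap $96,222.00 − YTD $95,275.00 = $947.00 subject; 7.31% × $947.00 = $69.23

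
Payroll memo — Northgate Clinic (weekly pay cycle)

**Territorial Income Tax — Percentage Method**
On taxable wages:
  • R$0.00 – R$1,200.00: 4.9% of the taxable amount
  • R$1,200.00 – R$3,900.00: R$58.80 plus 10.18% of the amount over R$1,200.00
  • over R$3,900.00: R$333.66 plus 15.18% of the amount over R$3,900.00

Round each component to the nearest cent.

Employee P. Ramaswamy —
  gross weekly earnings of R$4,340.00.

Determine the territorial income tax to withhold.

R$400.45

Territorial Income Tax: taxable = R$4,340.00
  R$333.66 + 15.18% × (R$4,340.00 − R$3,900.00) = R$333.66 + 15.18% × R$440.00 = R$400.45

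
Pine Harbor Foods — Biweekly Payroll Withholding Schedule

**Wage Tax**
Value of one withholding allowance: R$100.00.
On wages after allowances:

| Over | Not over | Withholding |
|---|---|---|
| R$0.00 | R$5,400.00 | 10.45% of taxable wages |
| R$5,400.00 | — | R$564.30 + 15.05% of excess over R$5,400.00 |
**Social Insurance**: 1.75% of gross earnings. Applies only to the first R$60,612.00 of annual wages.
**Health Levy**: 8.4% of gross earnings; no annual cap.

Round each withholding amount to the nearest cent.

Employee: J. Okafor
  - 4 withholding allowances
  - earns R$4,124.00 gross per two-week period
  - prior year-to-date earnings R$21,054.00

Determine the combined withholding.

R$807.75

Wage Tax: taxable = R$4,124.00 − 4×R$100.00 = R$3,724.00
  10.45% × R$3,724.00 = R$389.16
Social Insurance: 1.75% × R$4,124.00 = R$72.17
Health Levy: 8.4% × R$4,124.00 = R$346.42
Total: R$389.16 + R$72.17 + R$346.42 = R$807.75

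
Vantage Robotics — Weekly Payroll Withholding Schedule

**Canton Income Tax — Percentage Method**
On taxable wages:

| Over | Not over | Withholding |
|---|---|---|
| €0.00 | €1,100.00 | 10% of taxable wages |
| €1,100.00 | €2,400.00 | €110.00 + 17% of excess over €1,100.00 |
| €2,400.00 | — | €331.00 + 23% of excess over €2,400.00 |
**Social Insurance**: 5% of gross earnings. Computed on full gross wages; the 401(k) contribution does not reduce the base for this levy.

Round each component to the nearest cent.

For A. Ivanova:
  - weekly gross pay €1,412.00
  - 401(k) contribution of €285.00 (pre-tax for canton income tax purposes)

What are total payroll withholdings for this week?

Canton Income Tax: taxable = €1,412.00 − €285.00 = €1,127.00
  €110.00 + 17% × (€1,127.00 − €1,100.00) = €110.00 + 17% × €27.00 = €114.59
Social Insurance: 5% × €1,412.00 = €70.60
Total: €114.59 + €70.60 = €185.19

€185.19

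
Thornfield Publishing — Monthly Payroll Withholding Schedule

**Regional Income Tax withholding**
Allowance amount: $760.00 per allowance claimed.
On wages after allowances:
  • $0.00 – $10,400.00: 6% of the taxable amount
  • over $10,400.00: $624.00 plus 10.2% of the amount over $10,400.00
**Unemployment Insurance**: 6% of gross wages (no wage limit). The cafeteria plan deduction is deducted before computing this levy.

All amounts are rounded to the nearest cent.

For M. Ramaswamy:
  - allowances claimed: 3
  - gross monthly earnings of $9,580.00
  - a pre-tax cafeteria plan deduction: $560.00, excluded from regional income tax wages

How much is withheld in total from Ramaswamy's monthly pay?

Regional Income Tax: taxable = $9,580.00 − $560.00 − 3×$760.00 = $6,740.00
  6% × $6,740.00 = $404.40
Unemployment Insurance: 6% × $9,020.00 = $541.20
Total: $404.40 + $541.20 = $945.60

$945.60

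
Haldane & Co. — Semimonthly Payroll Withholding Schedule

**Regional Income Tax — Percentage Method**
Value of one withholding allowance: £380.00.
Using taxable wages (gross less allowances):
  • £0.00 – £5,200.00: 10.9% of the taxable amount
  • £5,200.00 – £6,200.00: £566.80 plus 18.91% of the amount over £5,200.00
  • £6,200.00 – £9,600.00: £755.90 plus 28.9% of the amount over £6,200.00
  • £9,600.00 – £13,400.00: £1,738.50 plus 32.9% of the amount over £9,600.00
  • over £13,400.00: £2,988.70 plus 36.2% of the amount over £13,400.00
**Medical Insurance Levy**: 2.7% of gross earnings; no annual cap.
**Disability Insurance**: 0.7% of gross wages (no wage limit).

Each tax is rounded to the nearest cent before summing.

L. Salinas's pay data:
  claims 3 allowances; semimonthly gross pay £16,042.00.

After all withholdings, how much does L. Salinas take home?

£11,964.16

Regional Income Tax: taxable = £16,042.00 − 3×£380.00 = £14,902.00
  £2,988.70 + 36.2% × (£14,902.00 − £13,400.00) = £2,988.70 + 36.2% × £1,502.00 = £3,532.42
Medical Insurance Levy: 2.7% × £16,042.00 = £433.13
Disability Insurance: 0.7% × £16,042.00 = £112.29
Total withheld: £3,532.42 + £433.13 + £112.29 = £4,077.84
Net pay: £16,042.00 − £4,077.84 = £11,964.16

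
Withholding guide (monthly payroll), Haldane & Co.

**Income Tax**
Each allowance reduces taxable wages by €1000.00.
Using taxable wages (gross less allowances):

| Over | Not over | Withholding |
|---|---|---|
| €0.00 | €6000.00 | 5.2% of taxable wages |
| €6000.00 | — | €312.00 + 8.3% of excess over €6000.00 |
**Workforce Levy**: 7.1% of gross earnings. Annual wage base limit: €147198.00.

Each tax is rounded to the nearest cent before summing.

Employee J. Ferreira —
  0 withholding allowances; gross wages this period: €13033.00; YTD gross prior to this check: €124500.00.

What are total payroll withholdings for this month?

Income Tax: taxable = €13033.00
  €312.00 + 8.3% × (€13033.00 − €6000.00) = €312.00 + 8.3% × €7033.00 = €895.74
Workforce Levy: 7.1% × €13033.00 = €925.34
Total: €895.74 + €925.34 = €1821.08

€1821.08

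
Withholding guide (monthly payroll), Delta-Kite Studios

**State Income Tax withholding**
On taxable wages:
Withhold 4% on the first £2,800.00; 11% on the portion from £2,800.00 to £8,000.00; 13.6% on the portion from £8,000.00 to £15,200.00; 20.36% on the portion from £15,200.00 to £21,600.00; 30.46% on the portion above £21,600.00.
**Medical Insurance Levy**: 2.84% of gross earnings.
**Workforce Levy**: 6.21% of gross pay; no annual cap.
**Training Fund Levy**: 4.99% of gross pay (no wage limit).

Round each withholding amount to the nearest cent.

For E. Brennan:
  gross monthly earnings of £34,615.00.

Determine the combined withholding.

£11,790.56

State Income Tax: taxable = £34,615.00
  £2,966.24 + 30.46% × (£34,615.00 − £21,600.00) = £2,966.24 + 30.46% × £13,015.00 = £6,930.61
Medical Insurance Levy: 2.84% × £34,615.00 = £983.07
Workforce Levy: 6.21% × £34,615.00 = £2,149.59
Training Fund Levy: 4.99% × £34,615.00 = £1,727.29
Total: £6,930.61 + £983.07 + £2,149.59 + £1,727.29 = £11,790.56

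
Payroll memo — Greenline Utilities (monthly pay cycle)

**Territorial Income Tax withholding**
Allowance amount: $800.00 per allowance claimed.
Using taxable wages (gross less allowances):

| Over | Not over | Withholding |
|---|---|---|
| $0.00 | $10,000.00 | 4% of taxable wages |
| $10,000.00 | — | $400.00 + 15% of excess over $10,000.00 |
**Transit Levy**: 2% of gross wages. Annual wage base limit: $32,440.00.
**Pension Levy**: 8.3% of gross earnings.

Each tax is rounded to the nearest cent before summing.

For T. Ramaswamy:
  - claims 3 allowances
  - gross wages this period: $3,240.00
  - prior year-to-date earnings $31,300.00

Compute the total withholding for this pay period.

Territorial Income Tax: taxable = $3,240.00 − 3×$800.00 = $840.00
  4% × $840.00 = $33.60
Transit Levy: cap $32,440.00 − YTD $31,300.00 = $1,140.00 subject; 2% × $1,140.00 = $22.80
Pension Levy: 8.3% × $3,240.00 = $268.92
Total: $33.60 + $22.80 + $268.92 = $325.32

$325.32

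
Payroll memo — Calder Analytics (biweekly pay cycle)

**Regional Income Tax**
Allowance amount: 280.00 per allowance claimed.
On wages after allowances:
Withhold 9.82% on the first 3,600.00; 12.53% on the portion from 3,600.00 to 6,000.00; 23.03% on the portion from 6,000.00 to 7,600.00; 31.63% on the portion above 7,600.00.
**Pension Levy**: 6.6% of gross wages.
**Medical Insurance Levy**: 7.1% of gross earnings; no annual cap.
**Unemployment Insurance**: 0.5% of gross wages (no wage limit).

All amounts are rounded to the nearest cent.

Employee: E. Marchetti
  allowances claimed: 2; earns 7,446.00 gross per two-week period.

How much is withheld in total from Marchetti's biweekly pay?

1,915.63

Regional Income Tax: taxable = 7,446.00 − 2×280.00 = 6,886.00
  654.24 + 23.03% × (6,886.00 − 6,000.00) = 654.24 + 23.03% × 886.00 = 858.29
Pension Levy: 6.6% × 7,446.00 = 491.44
Medical Insurance Levy: 7.1% × 7,446.00 = 528.67
Unemployment Insurance: 0.5% × 7,446.00 = 37.23
Total: 858.29 + 491.44 + 528.67 + 37.23 = 1,915.63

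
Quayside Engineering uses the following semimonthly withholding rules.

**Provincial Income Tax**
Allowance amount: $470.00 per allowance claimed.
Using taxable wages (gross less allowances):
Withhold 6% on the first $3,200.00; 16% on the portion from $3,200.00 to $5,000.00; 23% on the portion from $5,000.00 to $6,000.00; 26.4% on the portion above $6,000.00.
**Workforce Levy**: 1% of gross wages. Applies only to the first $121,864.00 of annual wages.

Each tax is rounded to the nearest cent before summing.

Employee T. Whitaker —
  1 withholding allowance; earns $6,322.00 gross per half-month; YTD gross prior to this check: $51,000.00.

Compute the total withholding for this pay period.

Provincial Income Tax: taxable = $6,322.00 − 1×$470.00 = $5,852.00
  $480.00 + 23% × ($5,852.00 − $5,000.00) = $480.00 + 23% × $852.00 = $675.96
Workforce Levy: 1% × $6,322.00 = $63.22
Total: $675.96 + $63.22 = $739.18

$739.18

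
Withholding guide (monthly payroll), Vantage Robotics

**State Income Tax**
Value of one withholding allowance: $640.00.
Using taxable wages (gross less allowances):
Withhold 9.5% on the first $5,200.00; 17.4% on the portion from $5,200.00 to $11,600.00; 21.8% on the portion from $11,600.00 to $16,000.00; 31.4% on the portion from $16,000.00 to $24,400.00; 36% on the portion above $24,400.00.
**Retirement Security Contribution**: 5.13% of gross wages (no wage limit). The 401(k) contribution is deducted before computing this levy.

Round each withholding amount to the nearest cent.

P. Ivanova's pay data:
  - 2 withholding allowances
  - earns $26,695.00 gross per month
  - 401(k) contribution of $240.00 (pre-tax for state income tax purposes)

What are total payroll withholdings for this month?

$6,840.54

State Income Tax: taxable = $26,695.00 − $240.00 − 2×$640.00 = $25,175.00
  $5,204.40 + 36% × ($25,175.00 − $24,400.00) = $5,204.40 + 36% × $775.00 = $5,483.40
Retirement Security Contribution: 5.13% × $26,455.00 = $1,357.14
Total: $5,483.40 + $1,357.14 = $6,840.54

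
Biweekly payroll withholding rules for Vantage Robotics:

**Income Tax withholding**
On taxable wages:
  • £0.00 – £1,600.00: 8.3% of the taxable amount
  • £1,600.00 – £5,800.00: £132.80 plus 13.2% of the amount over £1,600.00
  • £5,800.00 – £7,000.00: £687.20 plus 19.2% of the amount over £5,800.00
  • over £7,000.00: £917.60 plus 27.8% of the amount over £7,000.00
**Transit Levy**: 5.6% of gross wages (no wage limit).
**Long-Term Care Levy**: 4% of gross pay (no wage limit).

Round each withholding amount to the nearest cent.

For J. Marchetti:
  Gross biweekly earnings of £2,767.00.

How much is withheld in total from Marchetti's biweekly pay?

Income Tax: taxable = £2,767.00
  £132.80 + 13.2% × (£2,767.00 − £1,600.00) = £132.80 + 13.2% × £1,167.00 = £286.84
Transit Levy: 5.6% × £2,767.00 = £154.95
Long-Term Care Levy: 4% × £2,767.00 = £110.68
Total: £286.84 + £154.95 + £110.68 = £552.47

£552.47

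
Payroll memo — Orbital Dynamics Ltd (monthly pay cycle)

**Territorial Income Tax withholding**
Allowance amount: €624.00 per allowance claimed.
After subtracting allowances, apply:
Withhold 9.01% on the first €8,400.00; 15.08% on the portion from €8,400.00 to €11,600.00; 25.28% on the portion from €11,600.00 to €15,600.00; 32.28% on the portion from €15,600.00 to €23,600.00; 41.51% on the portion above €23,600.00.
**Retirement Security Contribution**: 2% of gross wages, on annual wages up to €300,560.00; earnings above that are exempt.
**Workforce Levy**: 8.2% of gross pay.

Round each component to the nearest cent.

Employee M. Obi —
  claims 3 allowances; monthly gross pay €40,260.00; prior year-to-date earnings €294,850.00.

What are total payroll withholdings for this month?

€14,387.02

Territorial Income Tax: taxable = €40,260.00 − 3×€624.00 = €38,388.00
  €4,833.00 + 41.51% × (€38,388.00 − €23,600.00) = €4,833.00 + 41.51% × €14,788.00 = €10,971.50
Retirement Security Contribution: cap €300,560.00 − YTD €294,850.00 = €5,710.00 subject; 2% × €5,710.00 = €114.20
Workforce Levy: 8.2% × €40,260.00 = €3,301.32
Total: €10,971.50 + €114.20 + €3,301.32 = €14,387.02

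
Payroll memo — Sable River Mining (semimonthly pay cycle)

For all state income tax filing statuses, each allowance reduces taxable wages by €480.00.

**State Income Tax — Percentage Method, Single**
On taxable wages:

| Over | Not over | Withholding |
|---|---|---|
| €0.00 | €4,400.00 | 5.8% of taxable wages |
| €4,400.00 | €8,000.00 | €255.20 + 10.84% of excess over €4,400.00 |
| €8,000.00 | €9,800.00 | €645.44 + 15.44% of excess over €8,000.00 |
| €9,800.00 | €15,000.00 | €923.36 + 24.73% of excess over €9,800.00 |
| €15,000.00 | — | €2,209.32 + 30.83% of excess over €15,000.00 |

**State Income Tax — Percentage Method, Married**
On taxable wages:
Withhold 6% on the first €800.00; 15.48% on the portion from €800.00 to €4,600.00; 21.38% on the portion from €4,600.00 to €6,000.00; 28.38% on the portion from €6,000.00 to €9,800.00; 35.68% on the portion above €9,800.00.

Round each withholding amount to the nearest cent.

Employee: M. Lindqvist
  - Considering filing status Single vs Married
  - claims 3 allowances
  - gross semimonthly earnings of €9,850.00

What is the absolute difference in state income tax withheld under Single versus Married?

State Income Tax (Single): taxable = €9,850.00 − 3×€480.00 = €8,410.00
  €645.44 + 15.44% × (€8,410.00 − €8,000.00) = €645.44 + 15.44% × €410.00 = €708.74
State Income Tax (Married): taxable = €9,850.00 − 3×€480.00 = €8,410.00
  €935.56 + 28.38% × (€8,410.00 − €6,000.00) = €935.56 + 28.38% × €2,410.00 = €1,619.52
Difference: |€708.74 − €1,619.52| = €910.78 (higher under Married)

€910.78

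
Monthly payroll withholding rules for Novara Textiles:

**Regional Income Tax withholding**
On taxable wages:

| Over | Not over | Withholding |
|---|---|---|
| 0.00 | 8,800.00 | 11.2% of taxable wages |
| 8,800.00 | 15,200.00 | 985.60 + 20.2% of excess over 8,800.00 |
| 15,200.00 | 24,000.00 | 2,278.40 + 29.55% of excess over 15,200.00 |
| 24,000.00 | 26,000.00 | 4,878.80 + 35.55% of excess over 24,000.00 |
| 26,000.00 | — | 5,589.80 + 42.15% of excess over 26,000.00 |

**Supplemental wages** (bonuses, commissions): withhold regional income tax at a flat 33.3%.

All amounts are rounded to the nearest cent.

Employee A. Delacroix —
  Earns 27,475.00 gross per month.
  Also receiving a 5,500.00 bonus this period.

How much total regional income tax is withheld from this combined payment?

8,043.01

Regional Income Tax: taxable = 27,475.00
  5,589.80 + 42.15% × (27,475.00 − 26,000.00) = 5,589.80 + 42.15% × 1,475.00 = 6,211.51
Supplemental (33.3% flat on bonus): 33.3% × 5,500.00 = 1,831.50
Total regional income tax: 6,211.51 + 1,831.50 = 8,043.01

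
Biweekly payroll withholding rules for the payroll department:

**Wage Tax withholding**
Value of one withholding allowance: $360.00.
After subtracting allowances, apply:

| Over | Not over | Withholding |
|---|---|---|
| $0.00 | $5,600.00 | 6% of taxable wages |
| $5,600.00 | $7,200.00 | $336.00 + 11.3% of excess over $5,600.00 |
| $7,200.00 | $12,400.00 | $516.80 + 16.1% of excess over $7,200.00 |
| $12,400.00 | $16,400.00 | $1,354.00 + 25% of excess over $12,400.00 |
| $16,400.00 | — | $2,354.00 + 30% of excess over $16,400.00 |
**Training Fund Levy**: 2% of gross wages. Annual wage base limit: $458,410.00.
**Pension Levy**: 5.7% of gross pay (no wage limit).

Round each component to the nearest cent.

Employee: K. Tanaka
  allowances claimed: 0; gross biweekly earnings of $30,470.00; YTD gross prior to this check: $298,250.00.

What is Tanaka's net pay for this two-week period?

$21,548.81

Wage Tax: taxable = $30,470.00
  $2,354.00 + 30% × ($30,470.00 − $16,400.00) = $2,354.00 + 30% × $14,070.00 = $6,575.00
Training Fund Levy: 2% × $30,470.00 = $609.40
Pension Levy: 5.7% × $30,470.00 = $1,736.79
Total withheld: $6,575.00 + $609.40 + $1,736.79 = $8,921.19
Net pay: $30,470.00 − $8,921.19 = $21,548.81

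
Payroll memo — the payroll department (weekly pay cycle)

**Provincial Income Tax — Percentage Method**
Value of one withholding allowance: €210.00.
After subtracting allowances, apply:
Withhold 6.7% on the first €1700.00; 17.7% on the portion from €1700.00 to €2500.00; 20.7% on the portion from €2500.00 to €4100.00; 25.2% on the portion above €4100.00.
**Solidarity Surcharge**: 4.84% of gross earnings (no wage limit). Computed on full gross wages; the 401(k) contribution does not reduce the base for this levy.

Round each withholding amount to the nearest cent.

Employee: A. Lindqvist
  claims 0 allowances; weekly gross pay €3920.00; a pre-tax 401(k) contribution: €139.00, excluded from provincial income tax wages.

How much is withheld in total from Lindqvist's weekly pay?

Provincial Income Tax: taxable = €3920.00 − €139.00 = €3781.00
  €255.50 + 20.7% × (€3781.00 − €2500.00) = €255.50 + 20.7% × €1281.00 = €520.67
Solidarity Surcharge: 4.84% × €3920.00 = €189.73
Total: €520.67 + €189.73 = €710.40

€710.40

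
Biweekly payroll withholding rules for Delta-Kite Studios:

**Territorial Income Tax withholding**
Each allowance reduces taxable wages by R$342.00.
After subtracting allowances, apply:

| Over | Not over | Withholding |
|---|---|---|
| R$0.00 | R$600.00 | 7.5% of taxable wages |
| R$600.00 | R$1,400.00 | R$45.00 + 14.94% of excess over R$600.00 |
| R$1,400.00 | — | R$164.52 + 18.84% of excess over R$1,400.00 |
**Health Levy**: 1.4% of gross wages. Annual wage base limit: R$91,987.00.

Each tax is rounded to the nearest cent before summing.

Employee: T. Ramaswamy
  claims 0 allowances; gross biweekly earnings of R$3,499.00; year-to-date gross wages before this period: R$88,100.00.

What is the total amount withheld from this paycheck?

R$608.96

Territorial Income Tax: taxable = R$3,499.00
  R$164.52 + 18.84% × (R$3,499.00 − R$1,400.00) = R$164.52 + 18.84% × R$2,099.00 = R$559.97
Health Levy: 1.4% × R$3,499.00 = R$48.99
Total: R$559.97 + R$48.99 = R$608.96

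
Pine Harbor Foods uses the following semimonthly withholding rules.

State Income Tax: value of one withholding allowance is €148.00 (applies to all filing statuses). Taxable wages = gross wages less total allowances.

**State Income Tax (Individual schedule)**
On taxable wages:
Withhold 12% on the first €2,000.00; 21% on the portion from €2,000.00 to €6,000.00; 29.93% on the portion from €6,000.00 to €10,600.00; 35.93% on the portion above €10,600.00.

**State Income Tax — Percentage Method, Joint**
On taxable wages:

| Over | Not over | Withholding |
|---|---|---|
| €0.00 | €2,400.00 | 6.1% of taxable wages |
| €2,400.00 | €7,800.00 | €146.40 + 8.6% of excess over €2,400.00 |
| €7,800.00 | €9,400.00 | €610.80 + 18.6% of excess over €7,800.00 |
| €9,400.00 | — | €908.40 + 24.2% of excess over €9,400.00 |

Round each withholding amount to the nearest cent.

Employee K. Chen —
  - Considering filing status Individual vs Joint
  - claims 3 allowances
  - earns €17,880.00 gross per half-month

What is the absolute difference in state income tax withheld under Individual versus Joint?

State Income Tax (Individual): taxable = €17,880.00 − 3×€148.00 = €17,436.00
  €2,456.78 + 35.93% × (€17,436.00 − €10,600.00) = €2,456.78 + 35.93% × €6,836.00 = €4,912.95
State Income Tax (Joint): taxable = €17,880.00 − 3×€148.00 = €17,436.00
  €908.40 + 24.2% × (€17,436.00 − €9,400.00) = €908.40 + 24.2% × €8,036.00 = €2,853.11
Difference: |€4,912.95 − €2,853.11| = €2,059.84 (higher under Individual)

€2,059.84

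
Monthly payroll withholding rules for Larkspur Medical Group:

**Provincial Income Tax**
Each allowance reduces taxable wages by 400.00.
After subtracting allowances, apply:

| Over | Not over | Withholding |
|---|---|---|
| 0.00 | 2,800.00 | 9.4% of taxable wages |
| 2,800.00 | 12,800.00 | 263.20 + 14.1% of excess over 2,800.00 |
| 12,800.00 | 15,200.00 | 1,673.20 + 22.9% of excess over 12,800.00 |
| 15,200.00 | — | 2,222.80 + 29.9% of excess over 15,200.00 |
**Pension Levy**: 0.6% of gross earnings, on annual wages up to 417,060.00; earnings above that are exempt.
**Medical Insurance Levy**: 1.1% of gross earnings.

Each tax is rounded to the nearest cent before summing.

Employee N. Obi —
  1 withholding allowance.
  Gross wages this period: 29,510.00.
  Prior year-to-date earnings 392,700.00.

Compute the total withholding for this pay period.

Provincial Income Tax: taxable = 29,510.00 − 1×400.00 = 29,110.00
  2,222.80 + 29.9% × (29,110.00 − 15,200.00) = 2,222.80 + 29.9% × 13,910.00 = 6,381.89
Pension Levy: cap 417,060.00 − YTD 392,700.00 = 24,360.00 subject; 0.6% × 24,360.00 = 146.16
Medical Insurance Levy: 1.1% × 29,510.00 = 324.61
Total: 6,381.89 + 146.16 + 324.61 = 6,852.66

6,852.66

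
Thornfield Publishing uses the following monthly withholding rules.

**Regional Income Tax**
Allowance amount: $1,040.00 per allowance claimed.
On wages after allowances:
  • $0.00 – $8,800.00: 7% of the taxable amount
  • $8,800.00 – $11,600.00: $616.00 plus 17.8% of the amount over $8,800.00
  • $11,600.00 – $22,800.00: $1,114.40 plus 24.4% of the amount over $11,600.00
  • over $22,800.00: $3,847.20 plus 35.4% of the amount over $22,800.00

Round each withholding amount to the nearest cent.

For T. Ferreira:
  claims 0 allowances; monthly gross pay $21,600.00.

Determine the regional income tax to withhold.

$3,554.40

Regional Income Tax: taxable = $21,600.00
  $1,114.40 + 24.4% × ($21,600.00 − $11,600.00) = $1,114.40 + 24.4% × $10,000.00 = $3,554.40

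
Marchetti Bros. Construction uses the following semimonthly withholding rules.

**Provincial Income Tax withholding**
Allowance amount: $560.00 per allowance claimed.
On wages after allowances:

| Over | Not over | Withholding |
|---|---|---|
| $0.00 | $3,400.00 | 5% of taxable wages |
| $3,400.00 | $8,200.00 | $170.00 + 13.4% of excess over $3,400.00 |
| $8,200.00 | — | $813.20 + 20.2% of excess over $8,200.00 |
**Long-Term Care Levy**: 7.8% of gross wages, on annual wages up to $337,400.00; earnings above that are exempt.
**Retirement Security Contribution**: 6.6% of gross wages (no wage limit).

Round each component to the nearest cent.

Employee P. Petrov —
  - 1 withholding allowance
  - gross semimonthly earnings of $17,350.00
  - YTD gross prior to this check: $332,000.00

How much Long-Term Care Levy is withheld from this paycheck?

$421.20

Long-Term Care Levy: cap $337,400.00 − YTD $332,000.00 = $5,400.00 subject; 7.8% × $5,400.00 = $421.20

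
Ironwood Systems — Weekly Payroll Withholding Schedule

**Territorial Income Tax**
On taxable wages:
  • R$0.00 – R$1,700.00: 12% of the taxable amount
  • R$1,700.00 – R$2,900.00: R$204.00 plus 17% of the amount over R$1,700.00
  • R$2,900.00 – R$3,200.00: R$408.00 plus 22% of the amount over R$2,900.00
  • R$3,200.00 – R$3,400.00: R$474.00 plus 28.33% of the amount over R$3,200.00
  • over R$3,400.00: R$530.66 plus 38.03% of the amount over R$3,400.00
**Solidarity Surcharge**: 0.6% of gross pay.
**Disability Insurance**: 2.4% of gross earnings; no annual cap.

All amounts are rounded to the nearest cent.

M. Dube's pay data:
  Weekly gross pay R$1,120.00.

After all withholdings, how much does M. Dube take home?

Territorial Income Tax: taxable = R$1,120.00
  12% × R$1,120.00 = R$134.40
Solidarity Surcharge: 0.6% × R$1,120.00 = R$6.72
Disability Insurance: 2.4% × R$1,120.00 = R$26.88
Total withheld: R$134.40 + R$6.72 + R$26.88 = R$168.00
Net pay: R$1,120.00 − R$168.00 = R$952.00

R$952.00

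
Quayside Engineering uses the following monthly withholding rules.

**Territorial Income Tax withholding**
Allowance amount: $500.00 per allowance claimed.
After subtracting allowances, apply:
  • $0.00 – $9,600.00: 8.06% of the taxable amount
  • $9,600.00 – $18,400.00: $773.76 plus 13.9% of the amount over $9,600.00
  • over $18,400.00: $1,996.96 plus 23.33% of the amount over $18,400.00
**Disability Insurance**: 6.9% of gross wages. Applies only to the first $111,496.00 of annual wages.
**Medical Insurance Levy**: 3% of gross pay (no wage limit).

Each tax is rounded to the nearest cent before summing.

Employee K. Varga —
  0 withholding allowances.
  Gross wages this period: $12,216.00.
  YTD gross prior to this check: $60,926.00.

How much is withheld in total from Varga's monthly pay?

$2,346.76

Territorial Income Tax: taxable = $12,216.00
  $773.76 + 13.9% × ($12,216.00 − $9,600.00) = $773.76 + 13.9% × $2,616.00 = $1,137.38
Disability Insurance: 6.9% × $12,216.00 = $842.90
Medical Insurance Levy: 3% × $12,216.00 = $366.48
Total: $1,137.38 + $842.90 + $366.48 = $2,346.76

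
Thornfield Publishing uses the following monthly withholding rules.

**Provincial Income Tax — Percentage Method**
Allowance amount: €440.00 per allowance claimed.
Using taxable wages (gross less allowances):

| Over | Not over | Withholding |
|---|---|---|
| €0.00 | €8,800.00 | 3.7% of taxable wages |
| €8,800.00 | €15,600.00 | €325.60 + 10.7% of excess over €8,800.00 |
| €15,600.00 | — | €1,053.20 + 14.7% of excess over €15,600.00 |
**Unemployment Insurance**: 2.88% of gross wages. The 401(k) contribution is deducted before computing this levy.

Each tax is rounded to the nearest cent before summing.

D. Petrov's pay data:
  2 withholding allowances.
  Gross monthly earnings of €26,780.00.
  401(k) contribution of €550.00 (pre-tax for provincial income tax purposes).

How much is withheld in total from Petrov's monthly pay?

Provincial Income Tax: taxable = €26,780.00 − €550.00 − 2×€440.00 = €25,350.00
  €1,053.20 + 14.7% × (€25,350.00 − €15,600.00) = €1,053.20 + 14.7% × €9,750.00 = €2,486.45
Unemployment Insurance: 2.88% × €26,230.00 = €755.42
Total: €2,486.45 + €755.42 = €3,241.87

€3,241.87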